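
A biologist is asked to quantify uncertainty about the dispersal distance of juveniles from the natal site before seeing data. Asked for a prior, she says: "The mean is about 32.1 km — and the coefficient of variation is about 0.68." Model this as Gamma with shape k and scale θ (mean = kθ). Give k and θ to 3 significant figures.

For Gamma(k, scale θ): mean = kθ, variance = kθ², so CV = 1/√k.
CV = 0.68, hence k = 1/CV² = 2.16.
Then θ = mean/k = 32.1/2.16 = 14.8.

k ≈ 2.16, θ ≈ 14.8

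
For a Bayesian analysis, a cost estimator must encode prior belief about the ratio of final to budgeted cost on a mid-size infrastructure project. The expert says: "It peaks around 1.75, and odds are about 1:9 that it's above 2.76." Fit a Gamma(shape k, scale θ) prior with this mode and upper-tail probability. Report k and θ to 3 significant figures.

Gamma(k,θ) with k>1 has mode (k−1)θ, so θ = 1.75/(k−1).
Need P(X < 2.76) = 0.9 with θ tied to k this way. Start at k = 2, θ = 1.75: P(X<2.76) ≈ 0.468.
Too low — raise k to concentrate. Iterating converges to k ≈ 10.
Then θ = 1.75/(10−1) ≈ 0.194.

k ≈ 10, θ ≈ 0.194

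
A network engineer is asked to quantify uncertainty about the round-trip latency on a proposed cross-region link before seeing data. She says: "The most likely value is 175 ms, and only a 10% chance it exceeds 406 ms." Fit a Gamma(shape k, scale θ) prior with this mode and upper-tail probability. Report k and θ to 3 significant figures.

k ≈ 3.72, θ ≈ 64.4

Gamma(k,θ) with k>1 has mode (k−1)θ, so θ = 175/(k−1).
Need P(X < 406) = 0.9 with θ tied to k this way. Start at k = 2, θ = 175: P(X<406) ≈ 0.674.
Too low — raise k to concentrate. Iterating converges to k ≈ 3.72.
Then θ = 175/(3.72−1) ≈ 64.4.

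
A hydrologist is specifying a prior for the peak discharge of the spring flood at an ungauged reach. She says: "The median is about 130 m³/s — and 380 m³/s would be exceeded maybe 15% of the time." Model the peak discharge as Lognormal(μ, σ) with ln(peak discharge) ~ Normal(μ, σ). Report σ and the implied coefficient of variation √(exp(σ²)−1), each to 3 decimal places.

If T ~ Lognormal(μ,σ) then ln T ~ Normal(μ,σ), so the p-quantile of ln T is μ + z_p·σ.
ln(130) = 4.868 and ln(380) = 5.94; z_{0.5} = 0, z_{0.85} = 1.036.
σ = (5.94 − 4.868)/(1.036 − (0)) = 1.035.
μ = 4.868 − (0)·1.035 = 4.868.
CV = √(exp(σ²)−1) = √(exp(1.0711)−1) = 1.385.

σ ≈ 1.035, CV ≈ 1.385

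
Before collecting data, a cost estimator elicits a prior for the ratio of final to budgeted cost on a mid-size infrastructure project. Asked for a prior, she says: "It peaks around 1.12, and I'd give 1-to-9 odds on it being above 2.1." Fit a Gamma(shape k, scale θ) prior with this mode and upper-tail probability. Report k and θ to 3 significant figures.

k ≈ 5.83, θ ≈ 0.232

Gamma(k,θ) with k>1 has mode (k−1)θ, so θ = 1.12/(k−1).
Need P(X < 2.1) = 0.9 with θ tied to k this way. Start at k = 2, θ = 1.12: P(X<2.1) ≈ 0.559.
Too low — raise k to concentrate. Iterating converges to k ≈ 5.83.
Then θ = 1.12/(5.83−1) ≈ 0.232.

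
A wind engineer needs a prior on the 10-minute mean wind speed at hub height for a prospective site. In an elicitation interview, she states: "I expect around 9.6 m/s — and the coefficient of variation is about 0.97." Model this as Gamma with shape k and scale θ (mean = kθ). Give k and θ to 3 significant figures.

k ≈ 1.06, θ ≈ 9.03

For Gamma(k, scale θ): mean = kθ, variance = kθ², so CV = 1/√k.
CV = 0.97, hence k = 1/CV² = 1.06.
Then θ = mean/k = 9.6/1.06 = 9.03.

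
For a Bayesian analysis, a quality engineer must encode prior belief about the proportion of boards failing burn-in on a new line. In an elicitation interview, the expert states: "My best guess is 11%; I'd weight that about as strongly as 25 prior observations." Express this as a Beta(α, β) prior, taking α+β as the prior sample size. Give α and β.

α = 2.75, β = 22.25

Under the effective-sample-size interpretation, Beta(α, β) has prior mean α/(α+β) and prior sample size α+β.
So α+β = 25 and α/(α+β) = 0.11, giving α = 0.11·25 = 2.75 and β = 25 − 2.75 = 22.25.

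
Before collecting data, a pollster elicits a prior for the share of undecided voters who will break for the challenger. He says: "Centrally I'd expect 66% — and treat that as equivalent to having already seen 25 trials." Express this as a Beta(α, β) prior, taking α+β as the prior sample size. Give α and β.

α = 16.5, β = 8.5

Under the effective-sample-size interpretation, Beta(α, β) has prior mean α/(α+β) and prior sample size α+β.
So α+β = 25 and α/(α+β) = 0.66, giving α = 0.66·25 = 16.5 and β = 25 − 16.5 = 8.5.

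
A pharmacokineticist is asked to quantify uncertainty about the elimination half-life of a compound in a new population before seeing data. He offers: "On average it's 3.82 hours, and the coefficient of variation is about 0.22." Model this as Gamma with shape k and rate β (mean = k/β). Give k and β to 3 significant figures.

k ≈ 20.7, β ≈ 5.41

For Gamma(k, rate β): mean = k/β, variance = k/β², so CV = 1/√k.
CV = 0.22, hence k = 1/CV² = 20.7.
Then β = k/mean = 20.7/3.82 = 5.41.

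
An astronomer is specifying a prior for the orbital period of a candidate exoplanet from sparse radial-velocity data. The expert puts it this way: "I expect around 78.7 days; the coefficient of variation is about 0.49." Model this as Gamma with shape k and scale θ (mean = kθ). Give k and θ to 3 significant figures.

For Gamma(k, scale θ): mean = kθ, variance = kθ², so CV = 1/√k.
CV = 0.49, hence k = 1/CV² = 4.16.
Then θ = mean/k = 78.7/4.16 = 18.9.

k ≈ 4.16, θ ≈ 18.9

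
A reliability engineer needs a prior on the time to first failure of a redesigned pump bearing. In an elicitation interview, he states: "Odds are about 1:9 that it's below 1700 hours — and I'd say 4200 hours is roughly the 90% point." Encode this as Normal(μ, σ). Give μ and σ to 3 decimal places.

μ = 2950.000, σ = 975.380

For Normal(μ,σ), the p-quantile is μ + z_p·σ. Here z_{0.1} = -1.282, z_{0.9} = 1.282.
So 1700 = μ − 1.282σ and 4200 = μ + 1.282σ.
Subtracting: σ = (4200 − 1700)/(1.282 − (-1.282)) = 975.380.
Then μ = 1700 − (-1.282)·975.380 = 2950.000.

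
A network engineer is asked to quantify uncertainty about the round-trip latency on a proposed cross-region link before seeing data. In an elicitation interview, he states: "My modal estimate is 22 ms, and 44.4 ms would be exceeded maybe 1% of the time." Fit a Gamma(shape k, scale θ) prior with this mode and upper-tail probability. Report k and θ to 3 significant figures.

Gamma(k,θ) with k>1 has mode (k−1)θ, so θ = 22/(k−1).
Need P(X < 44.4) = 0.99 with θ tied to k this way. Start at k = 2, θ = 22: P(X<44.4) ≈ 0.599.
Too low — raise k to concentrate. Iterating converges to k ≈ 10.9.
Then θ = 22/(10.9−1) ≈ 2.21.

k ≈ 10.9, θ ≈ 2.21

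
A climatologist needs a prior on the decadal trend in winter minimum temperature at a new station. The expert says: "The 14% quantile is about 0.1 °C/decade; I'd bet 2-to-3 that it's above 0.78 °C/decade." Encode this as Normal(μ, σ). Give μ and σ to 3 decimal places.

μ = 0.651, σ = 0.510

For Normal(μ,σ), the p-quantile is μ + z_p·σ. Here z_{0.14} = -1.08, z_{0.6} = 0.2533.
So 0.1 = μ − 1.08σ and 0.78 = μ + 0.2533σ.
Subtracting: σ = (0.78 − 0.1)/(0.2533 − (-1.08)) = 0.510.
Then μ = 0.1 − (-1.08)·0.510 = 0.651.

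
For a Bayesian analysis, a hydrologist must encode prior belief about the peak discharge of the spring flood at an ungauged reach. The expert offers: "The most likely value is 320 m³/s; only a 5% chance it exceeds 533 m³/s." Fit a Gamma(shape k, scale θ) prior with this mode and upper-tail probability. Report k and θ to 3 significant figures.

Gamma(k,θ) with k>1 has mode (k−1)θ, so θ = 320/(k−1).
Need P(X < 533) = 0.95 with θ tied to k this way. Start at k = 2, θ = 320: P(X<533) ≈ 0.496.
Too low — raise k to concentrate. Iterating converges to k ≈ 11.7.
Then θ = 320/(11.7−1) ≈ 29.8.

k ≈ 11.7, θ ≈ 29.8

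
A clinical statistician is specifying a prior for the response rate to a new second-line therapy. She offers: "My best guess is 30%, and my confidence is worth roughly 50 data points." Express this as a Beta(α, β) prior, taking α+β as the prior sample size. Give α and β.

Under the effective-sample-size interpretation, Beta(α, β) has prior mean α/(α+β) and prior sample size α+β.
So α+β = 50 and α/(α+β) = 0.3, giving α = 0.3·50 = 15 and β = 50 − 15 = 35.

α = 15, β = 35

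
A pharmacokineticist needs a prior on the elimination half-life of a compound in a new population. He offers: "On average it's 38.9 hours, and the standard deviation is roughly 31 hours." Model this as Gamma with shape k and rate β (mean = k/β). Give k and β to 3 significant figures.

k ≈ 1.57, β ≈ 0.0405

For Gamma(k, rate β): mean = k/β, variance = k/β², so CV = 1/√k.
CV = SD/mean = 31/38.9 = 0.7969, hence k = 1/CV² = 1.57.
Then β = k/mean = 1.57/38.9 = 0.0405.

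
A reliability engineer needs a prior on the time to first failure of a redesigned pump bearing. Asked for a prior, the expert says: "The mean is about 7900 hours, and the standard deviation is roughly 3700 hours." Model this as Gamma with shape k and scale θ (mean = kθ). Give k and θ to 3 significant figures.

k ≈ 4.56, θ ≈ 1730

For Gamma(k, scale θ): mean = kθ, variance = kθ², so CV = 1/√k.
CV = SD/mean = 3700/7900 = 0.4684, hence k = 1/CV² = 4.56.
Then θ = mean/k = 7900/4.56 = 1730.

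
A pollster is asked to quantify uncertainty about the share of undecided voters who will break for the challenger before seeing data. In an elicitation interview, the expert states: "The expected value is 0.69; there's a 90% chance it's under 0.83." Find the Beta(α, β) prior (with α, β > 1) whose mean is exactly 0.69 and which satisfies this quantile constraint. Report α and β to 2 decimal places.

α ≈ 11.06, β ≈ 4.97

With mean 0.69 fixed, write α = 0.69s, β = 0.31s where s = α+β.
Need P(θ < 0.83) = 0.9 under Beta(0.69s, 0.31s). Normal approximation: (q−m)/√(m(1−m)/s) ≈ z_{0.9} = 1.28, so s ≈ 0.69·0.31·(1.28)²/(0.83−0.69)² = 17.9.
At s = 17.9: P(θ<0.83) ≈ 0.914. Adjusting to match 0.9 gives s ≈ 16.03.
So α = 0.69·16.03 ≈ 11.06, β = 0.31·16.03 ≈ 4.97.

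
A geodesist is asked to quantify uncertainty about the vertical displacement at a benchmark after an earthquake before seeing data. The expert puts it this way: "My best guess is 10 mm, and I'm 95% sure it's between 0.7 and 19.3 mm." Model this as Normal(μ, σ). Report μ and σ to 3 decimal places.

A symmetric 95% interval runs μ ± z·σ with z = 1.96.
Half-width = 9.3, so σ = 9.3/1.96 = 4.745.
μ is the stated best guess, 10.000.

μ = 10.000, σ = 4.745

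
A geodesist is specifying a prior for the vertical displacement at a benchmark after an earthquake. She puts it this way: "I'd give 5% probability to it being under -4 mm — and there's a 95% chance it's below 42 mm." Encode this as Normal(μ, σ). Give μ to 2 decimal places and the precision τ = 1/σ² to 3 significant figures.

The p-quantile of Normal(μ,σ) is μ + z_p·σ, with z_{0.05} = -1.645 and z_{0.95} = 1.645.
Eliminate σ: μ = (z₂·x₁ − z₁·x₂)/(z₂ − z₁) = (1.645·-4 − (-1.645)·42)/3.29 = 19.00.
Then σ = (x₂ − x₁)/(z₂ − z₁) = (42 − -4)/3.29 = 13.98.
Precision τ = 1/σ² = 1/13.98² = 0.00511.

μ = 19.00, τ = 0.00511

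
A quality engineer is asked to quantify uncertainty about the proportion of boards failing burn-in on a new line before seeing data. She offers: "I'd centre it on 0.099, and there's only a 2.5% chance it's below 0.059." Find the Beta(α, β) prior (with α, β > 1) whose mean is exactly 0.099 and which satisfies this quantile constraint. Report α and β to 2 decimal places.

α ≈ 16.92, β ≈ 153.95

With mean 0.099 fixed, write α = 0.099s, β = 0.901s where s = α+β.
Need P(θ < 0.059) = 0.025 under Beta(0.099s, 0.901s). Normal approximation: (q−m)/√(m(1−m)/s) ≈ z_{0.025} = -1.96, so s ≈ 0.099·0.901·(-1.96)²/(0.059−0.099)² = 214.2.
At s = 214.2: P(θ<0.059) ≈ 0.014. Adjusting to match 0.025 gives s ≈ 170.87.
So α = 0.099·170.87 ≈ 16.92, β = 0.901·170.87 ≈ 153.95.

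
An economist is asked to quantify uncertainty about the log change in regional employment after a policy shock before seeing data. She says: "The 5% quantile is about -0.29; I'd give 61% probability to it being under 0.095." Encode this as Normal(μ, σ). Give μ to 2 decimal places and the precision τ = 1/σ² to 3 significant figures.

μ = 0.04, τ = 25

The p-quantile of Normal(μ,σ) is μ + z_p·σ, with z_{0.05} = -1.645 and z_{0.61} = 0.2793.
Eliminate σ: μ = (z₂·x₁ − z₁·x₂)/(z₂ − z₁) = (0.2793·-0.29 − (-1.645)·0.095)/1.924 = 0.04.
Then σ = (x₂ − x₁)/(z₂ − z₁) = (0.095 − -0.29)/1.924 = 0.20.
Precision τ = 1/σ² = 1/0.2001² = 25.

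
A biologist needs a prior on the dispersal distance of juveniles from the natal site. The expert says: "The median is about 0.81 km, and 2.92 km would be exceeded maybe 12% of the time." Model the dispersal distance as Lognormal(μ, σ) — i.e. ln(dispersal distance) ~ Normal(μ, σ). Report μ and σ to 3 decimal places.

μ ≈ -0.211, σ ≈ 1.091

If T ~ Lognormal(μ,σ) then ln T ~ Normal(μ,σ), so the p-quantile of ln T is μ + z_p·σ.
ln(0.81) = -0.2107 and ln(2.92) = 1.072; z_{0.5} = 0, z_{0.88} = 1.175.
σ = (1.072 − -0.2107)/(1.175 − (0)) = 1.091.
μ = -0.2107 − (0)·1.091 = -0.211.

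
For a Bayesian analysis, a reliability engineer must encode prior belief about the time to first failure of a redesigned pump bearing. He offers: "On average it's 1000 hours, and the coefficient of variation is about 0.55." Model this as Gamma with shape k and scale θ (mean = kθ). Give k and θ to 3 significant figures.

k ≈ 3.31, θ ≈ 302

For Gamma(k, scale θ): mean = kθ, variance = kθ², so CV = 1/√k.
CV = 0.55, hence k = 1/CV² = 3.31.
Then θ = mean/k = 1000/3.31 = 302.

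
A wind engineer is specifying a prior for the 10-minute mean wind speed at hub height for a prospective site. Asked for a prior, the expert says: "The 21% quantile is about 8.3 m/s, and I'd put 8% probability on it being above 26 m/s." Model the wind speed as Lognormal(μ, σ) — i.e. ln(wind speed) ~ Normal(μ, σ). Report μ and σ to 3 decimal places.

If T ~ Lognormal(μ,σ) then ln T ~ Normal(μ,σ), so the p-quantile of ln T is μ + z_p·σ.
ln(8.3) = 2.116 and ln(26) = 3.258; z_{0.21} = -0.8064, z_{0.92} = 1.405.
σ = (3.258 − 2.116)/(1.405 − (-0.8064)) = 0.516.
μ = 2.116 − (-0.8064)·0.516 = 2.533.

μ ≈ 2.533, σ ≈ 0.516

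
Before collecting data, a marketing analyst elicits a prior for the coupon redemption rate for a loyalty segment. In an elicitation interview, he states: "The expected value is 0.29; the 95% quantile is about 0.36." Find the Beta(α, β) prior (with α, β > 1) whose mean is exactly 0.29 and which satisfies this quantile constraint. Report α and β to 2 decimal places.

α ≈ 34.64, β ≈ 84.80

With mean 0.29 fixed, write α = 0.29s, β = 0.71s where s = α+β.
Need P(θ < 0.36) = 0.95 under Beta(0.29s, 0.71s). Normal approximation: (q−m)/√(m(1−m)/s) ≈ z_{0.95} = 1.64, so s ≈ 0.29·0.71·(1.64)²/(0.36−0.29)² = 113.7.
At s = 113.7: P(θ<0.36) ≈ 0.946. Adjusting to match 0.95 gives s ≈ 119.43.
So α = 0.29·119.43 ≈ 34.64, β = 0.71·119.43 ≈ 84.80.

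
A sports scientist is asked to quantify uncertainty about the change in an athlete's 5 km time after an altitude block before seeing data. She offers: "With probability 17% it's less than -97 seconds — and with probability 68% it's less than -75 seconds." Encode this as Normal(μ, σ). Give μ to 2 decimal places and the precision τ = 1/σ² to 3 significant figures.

For Normal(μ,σ), the p-quantile is μ + z_p·σ. Here z_{0.17} = -0.9542, z_{0.68} = 0.4677.
So -97 = μ − 0.9542σ and -75 = μ + 0.4677σ.
Subtracting: σ = (-75 − -97)/(0.4677 − (-0.9542)) = 15.47.
Then μ = -97 − (-0.9542)·15.47 = -82.24.
Precision τ = 1/σ² = 1/15.47² = 0.00418.

μ = -82.24, τ = 0.00418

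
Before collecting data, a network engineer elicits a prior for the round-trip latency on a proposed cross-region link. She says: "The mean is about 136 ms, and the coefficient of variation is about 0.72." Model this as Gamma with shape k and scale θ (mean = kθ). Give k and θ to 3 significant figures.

For Gamma(k, scale θ): mean = kθ, variance = kθ², so CV = 1/√k.
CV = 0.72, hence k = 1/CV² = 1.93.
Then θ = mean/k = 136/1.93 = 70.5.

k ≈ 1.93, θ ≈ 70.5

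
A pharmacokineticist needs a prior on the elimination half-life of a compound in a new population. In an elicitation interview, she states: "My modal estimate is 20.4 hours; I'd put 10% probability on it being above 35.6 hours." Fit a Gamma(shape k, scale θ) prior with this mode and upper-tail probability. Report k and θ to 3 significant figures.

k ≈ 7.12, θ ≈ 3.33

Gamma(k,θ) with k>1 has mode (k−1)θ, so θ = 20.4/(k−1).
Need P(X < 35.6) = 0.9 with θ tied to k this way. Start at k = 2, θ = 20.4: P(X<35.6) ≈ 0.521.
Too low — raise k to concentrate. Iterating converges to k ≈ 7.12.
Then θ = 20.4/(7.12−1) ≈ 3.33.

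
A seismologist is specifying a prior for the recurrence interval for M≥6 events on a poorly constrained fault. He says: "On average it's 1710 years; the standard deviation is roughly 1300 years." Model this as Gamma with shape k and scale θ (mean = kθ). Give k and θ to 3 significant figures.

For Gamma(k, scale θ): mean = kθ, variance = kθ², so CV = 1/√k.
CV = SD/mean = 1300/1710 = 0.7602, hence k = 1/CV² = 1.73.
Then θ = mean/k = 1710/1.73 = 988.

k ≈ 1.73, θ ≈ 988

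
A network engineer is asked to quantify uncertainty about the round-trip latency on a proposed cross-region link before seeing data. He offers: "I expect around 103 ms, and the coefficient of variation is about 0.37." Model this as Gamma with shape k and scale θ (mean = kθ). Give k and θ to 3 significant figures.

k ≈ 7.3, θ ≈ 14.1

For Gamma(k, scale θ): mean = kθ, variance = kθ², so CV = 1/√k.
CV = 0.37, hence k = 1/CV² = 7.3.
Then θ = mean/k = 103/7.3 = 14.1.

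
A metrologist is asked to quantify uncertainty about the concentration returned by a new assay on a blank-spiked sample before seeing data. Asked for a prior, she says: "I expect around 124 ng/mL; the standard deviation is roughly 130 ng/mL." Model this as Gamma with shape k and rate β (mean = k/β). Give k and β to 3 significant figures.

k ≈ 0.91, β ≈ 0.00734

For Gamma(k, rate β): mean = k/β, variance = k/β², so CV = 1/√k.
CV = SD/mean = 130/124 = 1.048, hence k = 1/CV² = 0.91.
Then β = k/mean = 0.91/124 = 0.00734.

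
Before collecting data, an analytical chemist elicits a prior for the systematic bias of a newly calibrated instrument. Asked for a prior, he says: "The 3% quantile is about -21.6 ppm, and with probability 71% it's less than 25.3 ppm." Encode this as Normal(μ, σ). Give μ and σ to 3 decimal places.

μ = 14.638, σ = 19.267

For Normal(μ,σ), the p-quantile is μ + z_p·σ. Here z_{0.03} = -1.881, z_{0.71} = 0.5534.
So -21.6 = μ − 1.881σ and 25.3 = μ + 0.5534σ.
Subtracting: σ = (25.3 − -21.6)/(0.5534 − (-1.881)) = 19.267.
Then μ = -21.6 − (-1.881)·19.267 = 14.638.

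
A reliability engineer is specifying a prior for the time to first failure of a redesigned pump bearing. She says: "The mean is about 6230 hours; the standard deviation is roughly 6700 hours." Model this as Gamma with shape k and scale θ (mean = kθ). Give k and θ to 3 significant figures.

For Gamma(k, scale θ): mean = kθ, variance = kθ², so CV = 1/√k.
CV = SD/mean = 6700/6230 = 1.075, hence k = 1/CV² = 0.865.
Then θ = mean/k = 6230/0.865 = 7210.

k ≈ 0.865, θ ≈ 7210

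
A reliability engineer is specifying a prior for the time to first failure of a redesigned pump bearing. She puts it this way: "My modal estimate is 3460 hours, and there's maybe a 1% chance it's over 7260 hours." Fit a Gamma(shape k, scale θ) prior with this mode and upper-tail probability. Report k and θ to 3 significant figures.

k ≈ 9.86, θ ≈ 390

Gamma(k,θ) with k>1 has mode (k−1)θ, so θ = 3460/(k−1).
Need P(X < 7260) = 0.99 with θ tied to k this way. Start at k = 2, θ = 3460: P(X<7260) ≈ 0.620.
Too low — raise k to concentrate. Iterating converges to k ≈ 9.86.
Then θ = 3460/(9.86−1) ≈ 390.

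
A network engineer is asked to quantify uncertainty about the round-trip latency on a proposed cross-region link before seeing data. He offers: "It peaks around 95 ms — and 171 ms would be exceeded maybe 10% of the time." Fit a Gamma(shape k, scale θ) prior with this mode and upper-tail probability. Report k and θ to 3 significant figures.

k ≈ 6.51, θ ≈ 17.2

Gamma(k,θ) with k>1 has mode (k−1)θ, so θ = 95/(k−1).
Need P(X < 171) = 0.9 with θ tied to k this way. Start at k = 2, θ = 95: P(X<171) ≈ 0.537.
Too low — raise k to concentrate. Iterating converges to k ≈ 6.51.
Then θ = 95/(6.51−1) ≈ 17.2.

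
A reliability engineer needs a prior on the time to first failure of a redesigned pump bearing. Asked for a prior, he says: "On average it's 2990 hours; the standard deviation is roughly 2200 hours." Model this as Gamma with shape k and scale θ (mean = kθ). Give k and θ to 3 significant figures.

k ≈ 1.85, θ ≈ 1620

For Gamma(k, scale θ): mean = kθ, variance = kθ², so CV = 1/√k.
CV = SD/mean = 2200/2990 = 0.7358, hence k = 1/CV² = 1.85.
Then θ = mean/k = 2990/1.85 = 1620.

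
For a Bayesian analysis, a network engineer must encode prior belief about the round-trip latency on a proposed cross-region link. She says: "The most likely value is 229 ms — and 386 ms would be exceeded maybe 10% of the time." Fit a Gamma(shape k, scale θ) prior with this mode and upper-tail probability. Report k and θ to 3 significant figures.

Gamma(k,θ) with k>1 has mode (k−1)θ, so θ = 229/(k−1).
Need P(X < 386) = 0.9 with θ tied to k this way. Start at k = 2, θ = 229: P(X<386) ≈ 0.502.
Too low — raise k to concentrate. Iterating converges to k ≈ 7.94.
Then θ = 229/(7.94−1) ≈ 33.

k ≈ 7.94, θ ≈ 33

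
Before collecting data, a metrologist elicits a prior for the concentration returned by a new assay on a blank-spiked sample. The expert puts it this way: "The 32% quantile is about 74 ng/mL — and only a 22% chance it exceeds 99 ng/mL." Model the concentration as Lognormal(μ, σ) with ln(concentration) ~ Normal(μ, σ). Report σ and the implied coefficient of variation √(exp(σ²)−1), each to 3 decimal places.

If T ~ Lognormal(μ,σ) then ln T ~ Normal(μ,σ), so the p-quantile of ln T is μ + z_p·σ.
ln(74) = 4.304 and ln(99) = 4.595; z_{0.32} = -0.4677, z_{0.78} = 0.7722.
σ = (4.595 − 4.304)/(0.7722 − (-0.4677)) = 0.235.
μ = 4.304 − (-0.4677)·0.235 = 4.414.
CV = √(exp(σ²)−1) = √(exp(0.0551)−1) = 0.238.

σ ≈ 0.235, CV ≈ 0.238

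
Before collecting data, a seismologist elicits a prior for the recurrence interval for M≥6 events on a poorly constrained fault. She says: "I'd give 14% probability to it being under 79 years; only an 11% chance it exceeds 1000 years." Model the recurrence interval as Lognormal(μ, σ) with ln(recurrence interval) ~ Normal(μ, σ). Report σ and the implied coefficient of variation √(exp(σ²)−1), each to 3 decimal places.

If T ~ Lognormal(μ,σ) then ln T ~ Normal(μ,σ), so the p-quantile of ln T is μ + z_p·σ.
ln(79) = 4.369 and ln(1000) = 6.908; z_{0.14} = -1.08, z_{0.89} = 1.227.
σ = (6.908 − 4.369)/(1.227 − (-1.08)) = 1.100.
μ = 4.369 − (-1.08)·1.100 = 5.558.
CV = √(exp(σ²)−1) = √(exp(1.2107)−1) = 1.535.

σ ≈ 1.100, CV ≈ 1.535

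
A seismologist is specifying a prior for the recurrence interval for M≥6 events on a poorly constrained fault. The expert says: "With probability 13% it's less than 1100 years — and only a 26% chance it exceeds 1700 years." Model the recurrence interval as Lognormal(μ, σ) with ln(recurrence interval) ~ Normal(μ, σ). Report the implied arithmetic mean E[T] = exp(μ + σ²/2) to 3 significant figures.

If T ~ Lognormal(μ,σ) then ln T ~ Normal(μ,σ), so the p-quantile of ln T is μ + z_p·σ.
ln(1100) = 7.003 and ln(1700) = 7.438; z_{0.13} = -1.126, z_{0.74} = 0.6433.
σ = (7.438 − 7.003)/(0.6433 − (-1.126)) = 0.246.
μ = 7.003 − (-1.126)·0.246 = 7.280.
E[T] = exp(μ + σ²/2) = exp(7.280 + 0.0303) = 1500 years.

E[T] ≈ 1500 years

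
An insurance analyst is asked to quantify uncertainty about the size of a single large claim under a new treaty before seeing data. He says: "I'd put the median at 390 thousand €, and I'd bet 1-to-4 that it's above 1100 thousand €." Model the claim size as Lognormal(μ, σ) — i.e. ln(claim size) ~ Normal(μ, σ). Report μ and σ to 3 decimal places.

μ ≈ 5.966, σ ≈ 1.232

If T ~ Lognormal(μ,σ) then ln T ~ Normal(μ,σ), so the p-quantile of ln T is μ + z_p·σ.
ln(390) = 5.966 and ln(1100) = 7.003; z_{0.5} = 0, z_{0.8} = 0.8416.
σ = (7.003 − 5.966)/(0.8416 − (0)) = 1.232.
μ = 5.966 − (0)·1.232 = 5.966.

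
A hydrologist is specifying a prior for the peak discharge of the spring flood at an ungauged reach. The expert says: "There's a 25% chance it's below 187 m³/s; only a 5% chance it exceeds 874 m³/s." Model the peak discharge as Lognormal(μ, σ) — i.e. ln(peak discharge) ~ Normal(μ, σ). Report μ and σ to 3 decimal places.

If T ~ Lognormal(μ,σ) then ln T ~ Normal(μ,σ), so the p-quantile of ln T is μ + z_p·σ.
ln(187) = 5.231 and ln(874) = 6.773; z_{0.25} = -0.6745, z_{0.95} = 1.645.
σ = (6.773 − 5.231)/(1.645 − (-0.6745)) = 0.665.
μ = 5.231 − (-0.6745)·0.665 = 5.680.

μ ≈ 5.680, σ ≈ 0.665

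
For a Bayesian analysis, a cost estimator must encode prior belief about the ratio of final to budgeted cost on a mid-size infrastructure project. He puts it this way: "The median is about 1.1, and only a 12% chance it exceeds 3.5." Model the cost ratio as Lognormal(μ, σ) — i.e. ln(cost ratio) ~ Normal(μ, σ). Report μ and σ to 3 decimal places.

μ ≈ 0.095, σ ≈ 0.985

If T ~ Lognormal(μ,σ) then ln T ~ Normal(μ,σ), so the p-quantile of ln T is μ + z_p·σ.
ln(1.1) = 0.09531 and ln(3.5) = 1.253; z_{0.5} = 0, z_{0.88} = 1.175.
σ = (1.253 − 0.09531)/(1.175 − (0)) = 0.985.
μ = 0.09531 − (0)·0.985 = 0.095.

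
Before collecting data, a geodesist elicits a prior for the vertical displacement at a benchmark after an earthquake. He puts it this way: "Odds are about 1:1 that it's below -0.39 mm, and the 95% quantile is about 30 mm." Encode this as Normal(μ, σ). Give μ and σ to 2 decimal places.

μ = -0.39, σ = 18.48

The p-quantile of Normal(μ,σ) is μ + z_p·σ, with z_{0.5} = 0 and z_{0.95} = 1.645.
Eliminate σ: μ = (z₂·x₁ − z₁·x₂)/(z₂ − z₁) = (1.645·-0.39 − (0)·30)/1.645 = -0.39.
Then σ = (x₂ − x₁)/(z₂ − z₁) = (30 − -0.39)/1.645 = 18.48.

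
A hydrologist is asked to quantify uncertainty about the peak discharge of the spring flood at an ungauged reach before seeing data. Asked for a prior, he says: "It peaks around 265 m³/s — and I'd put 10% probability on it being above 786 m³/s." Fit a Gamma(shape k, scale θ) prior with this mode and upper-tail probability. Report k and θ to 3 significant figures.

k ≈ 2.61, θ ≈ 165

Gamma(k,θ) with k>1 has mode (k−1)θ, so θ = 265/(k−1).
Need P(X < 786) = 0.9 with θ tied to k this way. Start at k = 2, θ = 265: P(X<786) ≈ 0.796.
Too low — raise k to concentrate. Iterating converges to k ≈ 2.61.
Then θ = 265/(2.61−1) ≈ 165.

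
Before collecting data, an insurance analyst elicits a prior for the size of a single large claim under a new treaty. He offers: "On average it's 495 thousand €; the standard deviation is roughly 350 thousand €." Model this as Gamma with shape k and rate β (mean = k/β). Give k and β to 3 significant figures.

k ≈ 2, β ≈ 0.00404

For Gamma(k, rate β): mean = k/β, variance = k/β², so CV = 1/√k.
CV = SD/mean = 350/495 = 0.7071, hence k = 1/CV² = 2.
Then β = k/mean = 2/495 = 0.00404.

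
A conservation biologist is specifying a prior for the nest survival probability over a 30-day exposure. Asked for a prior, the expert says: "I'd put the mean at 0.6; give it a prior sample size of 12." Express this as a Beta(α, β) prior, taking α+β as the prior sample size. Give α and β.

Under the effective-sample-size interpretation, Beta(α, β) has prior mean α/(α+β) and prior sample size α+β.
So α+β = 12 and α/(α+β) = 0.6, giving α = 0.6·12 = 7.2 and β = 12 − 7.2 = 4.8.

α = 7.2, β = 4.8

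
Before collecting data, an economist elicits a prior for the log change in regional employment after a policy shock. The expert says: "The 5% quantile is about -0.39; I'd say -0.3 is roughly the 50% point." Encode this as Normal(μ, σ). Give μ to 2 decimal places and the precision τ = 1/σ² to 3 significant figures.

μ = -0.30, τ = 334

For Normal(μ,σ), the p-quantile is μ + z_p·σ. Here z_{0.05} = -1.645, z_{0.5} = 0.
So -0.39 = μ − 1.645σ and -0.3 = μ + 0σ.
Subtracting: σ = (-0.3 − -0.39)/(0 − (-1.645)) = 0.05.
Then μ = -0.39 − (-1.645)·0.05 = -0.30.
Precision τ = 1/σ² = 1/0.05472² = 334.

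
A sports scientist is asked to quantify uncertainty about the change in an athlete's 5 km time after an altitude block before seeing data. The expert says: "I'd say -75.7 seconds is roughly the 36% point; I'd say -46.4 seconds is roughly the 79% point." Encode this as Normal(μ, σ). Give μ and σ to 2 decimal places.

For Normal(μ,σ), the p-quantile is μ + z_p·σ. Here z_{0.36} = -0.3585, z_{0.79} = 0.8064.
So -75.7 = μ − 0.3585σ and -46.4 = μ + 0.8064σ.
Subtracting: σ = (-46.4 − -75.7)/(0.8064 − (-0.3585)) = 25.15.
Then μ = -75.7 − (-0.3585)·25.15 = -66.68.

μ = -66.68, σ = 25.15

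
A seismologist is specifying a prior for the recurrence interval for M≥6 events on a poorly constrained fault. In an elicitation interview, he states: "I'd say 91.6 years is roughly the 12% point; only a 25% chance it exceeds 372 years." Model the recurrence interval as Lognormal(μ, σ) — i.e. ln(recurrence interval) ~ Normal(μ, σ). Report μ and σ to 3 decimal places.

μ ≈ 5.408, σ ≈ 0.758

If T ~ Lognormal(μ,σ) then ln T ~ Normal(μ,σ), so the p-quantile of ln T is μ + z_p·σ.
ln(91.6) = 4.517 and ln(372) = 5.919; z_{0.12} = -1.175, z_{0.75} = 0.6745.
σ = (5.919 − 4.517)/(0.6745 − (-1.175)) = 0.758.
μ = 4.517 − (-1.175)·0.758 = 5.408.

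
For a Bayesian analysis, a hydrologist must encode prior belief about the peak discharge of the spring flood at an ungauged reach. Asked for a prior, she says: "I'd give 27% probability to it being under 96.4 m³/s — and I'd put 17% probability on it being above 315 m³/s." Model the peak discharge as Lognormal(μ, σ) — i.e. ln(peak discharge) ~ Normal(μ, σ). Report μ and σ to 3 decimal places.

If T ~ Lognormal(μ,σ) then ln T ~ Normal(μ,σ), so the p-quantile of ln T is μ + z_p·σ.
ln(96.4) = 4.569 and ln(315) = 5.753; z_{0.27} = -0.6128, z_{0.83} = 0.9542.
σ = (5.753 − 4.569)/(0.9542 − (-0.6128)) = 0.756.
μ = 4.569 − (-0.6128)·0.756 = 5.032.

μ ≈ 5.032, σ ≈ 0.756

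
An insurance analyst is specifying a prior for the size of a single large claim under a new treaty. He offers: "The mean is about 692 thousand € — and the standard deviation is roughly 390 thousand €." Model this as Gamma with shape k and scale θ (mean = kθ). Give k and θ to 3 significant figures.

For Gamma(k, scale θ): mean = kθ, variance = kθ², so CV = 1/√k.
CV = SD/mean = 390/692 = 0.5636, hence k = 1/CV² = 3.15.
Then θ = mean/k = 692/3.15 = 220.

k ≈ 3.15, θ ≈ 220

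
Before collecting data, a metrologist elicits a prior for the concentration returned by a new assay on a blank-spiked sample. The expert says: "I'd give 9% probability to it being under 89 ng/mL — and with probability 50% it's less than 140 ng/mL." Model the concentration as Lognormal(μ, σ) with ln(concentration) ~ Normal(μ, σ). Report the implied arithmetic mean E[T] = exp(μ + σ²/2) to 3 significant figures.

If T ~ Lognormal(μ,σ) then ln T ~ Normal(μ,σ), so the p-quantile of ln T is μ + z_p·σ.
ln(89) = 4.489 and ln(140) = 4.942; z_{0.09} = -1.341, z_{0.5} = 0.
σ = (4.942 − 4.489)/(0 − (-1.341)) = 0.338.
μ = 4.489 − (-1.341)·0.338 = 4.942.
E[T] = exp(μ + σ²/2) = exp(4.942 + 0.0571) = 148 ng/mL.

E[T] ≈ 148 ng/mL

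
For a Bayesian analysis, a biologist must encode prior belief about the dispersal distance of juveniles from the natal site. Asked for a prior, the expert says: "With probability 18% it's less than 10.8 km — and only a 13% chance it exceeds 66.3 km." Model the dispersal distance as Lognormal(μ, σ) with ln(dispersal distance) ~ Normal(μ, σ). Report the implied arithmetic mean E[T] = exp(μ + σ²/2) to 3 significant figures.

If T ~ Lognormal(μ,σ) then ln T ~ Normal(μ,σ), so the p-quantile of ln T is μ + z_p·σ.
ln(10.8) = 2.38 and ln(66.3) = 4.194; z_{0.18} = -0.9154, z_{0.87} = 1.126.
σ = (4.194 − 2.38)/(1.126 − (-0.9154)) = 0.889.
μ = 2.38 − (-0.9154)·0.889 = 3.193.
E[T] = exp(μ + σ²/2) = exp(3.193 + 0.3950) = 36.2 km.

E[T] ≈ 36.2 km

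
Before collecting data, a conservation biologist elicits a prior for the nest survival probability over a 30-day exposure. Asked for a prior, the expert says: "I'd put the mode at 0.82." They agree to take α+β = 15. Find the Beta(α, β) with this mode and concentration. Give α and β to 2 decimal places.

α = 11.66, β = 3.34

For α,β > 1 the Beta mode is (α−1)/(α+β−2). With α+β = 15, the mode is (α−1)/13.
Set (α−1)/13 = 0.82 → α = 1 + 0.82·13 = 11.66.
β = 15 − α = 3.34.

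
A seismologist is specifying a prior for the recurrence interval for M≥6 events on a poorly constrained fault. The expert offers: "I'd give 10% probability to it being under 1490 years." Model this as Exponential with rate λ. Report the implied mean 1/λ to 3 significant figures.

mean ≈ 14100 years

P(T < 1490.0) = 1 − e^(−λ·1490.0) = 0.1, so λ = −ln(1−0.1)/1490.0 = −ln(0.9)/1490.0 = 7.07e-05.
Mean = 1/λ = 14100 years.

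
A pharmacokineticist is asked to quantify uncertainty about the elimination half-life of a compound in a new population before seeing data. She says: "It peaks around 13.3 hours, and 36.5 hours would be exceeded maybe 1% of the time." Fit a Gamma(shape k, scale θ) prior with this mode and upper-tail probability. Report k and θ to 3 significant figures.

Gamma(k,θ) with k>1 has mode (k−1)θ, so θ = 13.3/(k−1).
Need P(X < 36.5) = 0.99 with θ tied to k this way. Start at k = 2, θ = 13.3: P(X<36.5) ≈ 0.759.
Too low — raise k to concentrate. Iterating converges to k ≈ 5.51.
Then θ = 13.3/(5.51−1) ≈ 2.95.

k ≈ 5.51, θ ≈ 2.95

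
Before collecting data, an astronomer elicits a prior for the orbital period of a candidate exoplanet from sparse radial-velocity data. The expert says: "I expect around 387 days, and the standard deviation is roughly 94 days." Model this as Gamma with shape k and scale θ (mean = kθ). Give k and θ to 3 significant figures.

k ≈ 16.9, θ ≈ 22.8

For Gamma(k, scale θ): mean = kθ, variance = kθ², so CV = 1/√k.
CV = SD/mean = 94/387 = 0.2429, hence k = 1/CV² = 16.9.
Then θ = mean/k = 387/16.9 = 22.8.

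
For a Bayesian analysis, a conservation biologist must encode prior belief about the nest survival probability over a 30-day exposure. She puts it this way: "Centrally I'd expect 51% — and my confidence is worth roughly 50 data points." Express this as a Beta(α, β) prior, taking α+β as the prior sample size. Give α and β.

Under the effective-sample-size interpretation, Beta(α, β) has prior mean α/(α+β) and prior sample size α+β.
So α+β = 50 and α/(α+β) = 0.51, giving α = 0.51·50 = 25.5 and β = 50 − 25.5 = 24.5.

α = 25.5, β = 24.5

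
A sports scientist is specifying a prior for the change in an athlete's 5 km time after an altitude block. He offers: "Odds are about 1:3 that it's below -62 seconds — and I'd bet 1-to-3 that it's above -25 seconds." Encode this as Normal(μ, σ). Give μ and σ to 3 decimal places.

The p-quantile of Normal(μ,σ) is μ + z_p·σ, with z_{0.25} = -0.6745 and z_{0.75} = 0.6745.
Eliminate σ: μ = (z₂·x₁ − z₁·x₂)/(z₂ − z₁) = (0.6745·-62 − (-0.6745)·-25)/1.349 = -43.500.
Then σ = (x₂ − x₁)/(z₂ − z₁) = (-25 − -62)/1.349 = 27.428.

μ = -43.500, σ = 27.428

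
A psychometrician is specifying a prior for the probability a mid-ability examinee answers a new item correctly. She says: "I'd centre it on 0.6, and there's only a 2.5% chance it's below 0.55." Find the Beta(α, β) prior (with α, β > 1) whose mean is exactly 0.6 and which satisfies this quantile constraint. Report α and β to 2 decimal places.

α ≈ 224.94, β ≈ 149.96

With mean 0.6 fixed, write α = 0.6s, β = 0.4s where s = α+β.
Need P(θ < 0.55) = 0.025 under Beta(0.6s, 0.4s). Normal approximation: (q−m)/√(m(1−m)/s) ≈ z_{0.025} = -1.96, so s ≈ 0.6·0.4·(-1.96)²/(0.55−0.6)² = 368.8.
At s = 368.8: P(θ<0.55) ≈ 0.026. Adjusting to match 0.025 gives s ≈ 374.90.
So α = 0.6·374.90 ≈ 224.94, β = 0.4·374.90 ≈ 149.96.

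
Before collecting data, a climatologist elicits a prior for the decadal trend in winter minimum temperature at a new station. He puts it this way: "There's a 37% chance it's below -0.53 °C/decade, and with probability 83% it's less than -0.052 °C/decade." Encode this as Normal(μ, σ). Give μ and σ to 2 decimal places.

μ = -0.41, σ = 0.37

The p-quantile of Normal(μ,σ) is μ + z_p·σ, with z_{0.37} = -0.3319 and z_{0.83} = 0.9542.
Eliminate σ: μ = (z₂·x₁ − z₁·x₂)/(z₂ − z₁) = (0.9542·-0.53 − (-0.3319)·-0.052)/1.286 = -0.41.
Then σ = (x₂ − x₁)/(z₂ − z₁) = (-0.052 − -0.53)/1.286 = 0.37.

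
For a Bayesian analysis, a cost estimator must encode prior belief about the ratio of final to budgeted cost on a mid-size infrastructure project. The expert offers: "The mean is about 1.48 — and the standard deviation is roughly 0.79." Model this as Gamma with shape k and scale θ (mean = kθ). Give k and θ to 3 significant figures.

k ≈ 3.51, θ ≈ 0.422

For Gamma(k, scale θ): mean = kθ, variance = kθ², so CV = 1/√k.
CV = SD/mean = 0.79/1.48 = 0.5338, hence k = 1/CV² = 3.51.
Then θ = mean/k = 1.48/3.51 = 0.422.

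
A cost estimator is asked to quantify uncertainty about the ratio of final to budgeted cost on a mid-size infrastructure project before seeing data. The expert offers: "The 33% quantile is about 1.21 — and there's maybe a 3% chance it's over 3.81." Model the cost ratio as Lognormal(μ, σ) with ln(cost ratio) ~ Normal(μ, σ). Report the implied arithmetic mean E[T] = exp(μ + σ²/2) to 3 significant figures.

E[T] ≈ 1.7

If T ~ Lognormal(μ,σ) then ln T ~ Normal(μ,σ), so the p-quantile of ln T is μ + z_p·σ.
ln(1.21) = 0.1906 and ln(3.81) = 1.338; z_{0.33} = -0.4399, z_{0.97} = 1.881.
σ = (1.338 − 0.1906)/(1.881 − (-0.4399)) = 0.494.
μ = 0.1906 − (-0.4399)·0.494 = 0.408.
E[T] = exp(μ + σ²/2) = exp(0.408 + 0.1221) = 1.7.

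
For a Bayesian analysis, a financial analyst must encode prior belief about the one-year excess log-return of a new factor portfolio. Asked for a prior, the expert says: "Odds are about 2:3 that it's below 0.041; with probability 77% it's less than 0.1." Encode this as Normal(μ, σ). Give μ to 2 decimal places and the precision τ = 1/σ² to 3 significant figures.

μ = 0.06, τ = 283

For Normal(μ,σ), the p-quantile is μ + z_p·σ. Here z_{0.4} = -0.2533, z_{0.77} = 0.7388.
So 0.041 = μ − 0.2533σ and 0.1 = μ + 0.7388σ.
Subtracting: σ = (0.1 − 0.041)/(0.7388 − (-0.2533)) = 0.06.
Then μ = 0.041 − (-0.2533)·0.06 = 0.06.
Precision τ = 1/σ² = 1/0.05946² = 283.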